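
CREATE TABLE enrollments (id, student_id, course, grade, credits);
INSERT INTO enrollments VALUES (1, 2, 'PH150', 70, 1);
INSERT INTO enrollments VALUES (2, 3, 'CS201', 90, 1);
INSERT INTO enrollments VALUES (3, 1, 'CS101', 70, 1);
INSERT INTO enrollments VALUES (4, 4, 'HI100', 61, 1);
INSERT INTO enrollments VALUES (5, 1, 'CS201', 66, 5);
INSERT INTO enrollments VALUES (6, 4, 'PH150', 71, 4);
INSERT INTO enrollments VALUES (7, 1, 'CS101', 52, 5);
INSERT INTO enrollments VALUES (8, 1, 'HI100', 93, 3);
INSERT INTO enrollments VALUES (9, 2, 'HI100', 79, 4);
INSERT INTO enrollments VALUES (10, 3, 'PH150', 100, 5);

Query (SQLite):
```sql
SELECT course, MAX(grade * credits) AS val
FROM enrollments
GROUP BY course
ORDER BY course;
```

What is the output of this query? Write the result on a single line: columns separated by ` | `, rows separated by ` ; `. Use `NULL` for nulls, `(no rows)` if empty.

For each row compute grade * credits.
Group by course; take MAX of the expression per group.
  CS101: ids {3, 7} → MAX(grade * credits)=260
  CS201: ids {2, 5} → MAX(grade * credits)=330
  HI100: ids {4, 8, 9} → MAX(grade * credits)=316
  PH150: ids {1, 6, 10} → MAX(grade * credits)=500

CS101 | 260 ; CS201 | 330 ; HI100 | 316 ; PH150 | 500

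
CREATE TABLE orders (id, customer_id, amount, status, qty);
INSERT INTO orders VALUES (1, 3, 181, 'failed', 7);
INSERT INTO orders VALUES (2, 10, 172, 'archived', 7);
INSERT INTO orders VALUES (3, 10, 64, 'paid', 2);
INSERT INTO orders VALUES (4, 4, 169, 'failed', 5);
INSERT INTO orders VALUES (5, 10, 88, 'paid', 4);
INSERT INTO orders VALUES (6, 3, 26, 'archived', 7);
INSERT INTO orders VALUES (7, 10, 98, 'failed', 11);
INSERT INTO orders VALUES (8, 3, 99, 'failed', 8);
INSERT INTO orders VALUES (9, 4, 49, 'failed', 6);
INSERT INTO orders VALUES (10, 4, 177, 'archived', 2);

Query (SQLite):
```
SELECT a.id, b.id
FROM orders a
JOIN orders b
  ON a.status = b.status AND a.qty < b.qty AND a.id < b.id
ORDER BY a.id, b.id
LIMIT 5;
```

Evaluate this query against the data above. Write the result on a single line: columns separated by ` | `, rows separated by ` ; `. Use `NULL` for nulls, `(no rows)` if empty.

1 | 7 ; 1 | 8 ; 3 | 5 ; 4 | 7 ; 4 | 8

Pairs (a,b) with same status, a.qty < b.qty, a.id < b.id.
status groups: archived:{2,6,10} failed:{1,4,7,8,9} paid:{3,5}
Ordered by (a.id, b.id); first 5.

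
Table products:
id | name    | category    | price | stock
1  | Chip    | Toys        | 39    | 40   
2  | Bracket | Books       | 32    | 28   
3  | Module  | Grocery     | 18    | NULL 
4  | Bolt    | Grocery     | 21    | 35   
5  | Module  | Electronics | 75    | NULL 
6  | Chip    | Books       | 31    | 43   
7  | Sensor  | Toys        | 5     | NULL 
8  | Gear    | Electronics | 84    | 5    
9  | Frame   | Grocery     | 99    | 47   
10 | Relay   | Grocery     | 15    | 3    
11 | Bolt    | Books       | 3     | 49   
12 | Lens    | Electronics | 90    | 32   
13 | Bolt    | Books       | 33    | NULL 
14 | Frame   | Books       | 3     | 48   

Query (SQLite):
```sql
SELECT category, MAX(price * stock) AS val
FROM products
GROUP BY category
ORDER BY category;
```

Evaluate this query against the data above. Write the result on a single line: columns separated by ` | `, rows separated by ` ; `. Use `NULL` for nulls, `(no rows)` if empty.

For each row compute price * stock.
Group by category; take MAX of the expression per group.
  Books: ids {2, 6, 11, 13, 14} → MAX(price * stock)=1333
  Electronics: ids {5, 8, 12} → MAX(price * stock)=2880
  Grocery: ids {3, 4, 9, 10} → MAX(price * stock)=4653
  Toys: ids {1, 7} → MAX(price * stock)=1560

Books | 1333 ; Electronics | 2880 ; Grocery | 4653 ; Toys | 1560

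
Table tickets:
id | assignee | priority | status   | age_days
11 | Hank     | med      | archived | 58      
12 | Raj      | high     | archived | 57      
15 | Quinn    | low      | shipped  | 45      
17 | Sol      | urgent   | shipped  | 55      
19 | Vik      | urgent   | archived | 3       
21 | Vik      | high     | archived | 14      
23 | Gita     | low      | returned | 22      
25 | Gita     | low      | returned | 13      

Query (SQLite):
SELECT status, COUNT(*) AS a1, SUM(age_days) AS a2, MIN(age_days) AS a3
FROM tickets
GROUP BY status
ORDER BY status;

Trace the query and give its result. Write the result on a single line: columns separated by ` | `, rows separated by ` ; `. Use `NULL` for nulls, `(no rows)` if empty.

archived | 4 | 132 | 3 ; returned | 2 | 35 | 13 ; shipped | 2 | 100 | 45

Group tickets by status.
Per group compute: COUNT(*), SUM(age_days), MIN(age_days).
  archived: ids {11, 12, 19, 21} → COUNT(*)=4, SUM(age_days)=132, MIN(age_days)=3
  returned: ids {23, 25} → COUNT(*)=2, SUM(age_days)=35, MIN(age_days)=13
  shipped: ids {15, 17} → COUNT(*)=2, SUM(age_days)=100, MIN(age_days)=45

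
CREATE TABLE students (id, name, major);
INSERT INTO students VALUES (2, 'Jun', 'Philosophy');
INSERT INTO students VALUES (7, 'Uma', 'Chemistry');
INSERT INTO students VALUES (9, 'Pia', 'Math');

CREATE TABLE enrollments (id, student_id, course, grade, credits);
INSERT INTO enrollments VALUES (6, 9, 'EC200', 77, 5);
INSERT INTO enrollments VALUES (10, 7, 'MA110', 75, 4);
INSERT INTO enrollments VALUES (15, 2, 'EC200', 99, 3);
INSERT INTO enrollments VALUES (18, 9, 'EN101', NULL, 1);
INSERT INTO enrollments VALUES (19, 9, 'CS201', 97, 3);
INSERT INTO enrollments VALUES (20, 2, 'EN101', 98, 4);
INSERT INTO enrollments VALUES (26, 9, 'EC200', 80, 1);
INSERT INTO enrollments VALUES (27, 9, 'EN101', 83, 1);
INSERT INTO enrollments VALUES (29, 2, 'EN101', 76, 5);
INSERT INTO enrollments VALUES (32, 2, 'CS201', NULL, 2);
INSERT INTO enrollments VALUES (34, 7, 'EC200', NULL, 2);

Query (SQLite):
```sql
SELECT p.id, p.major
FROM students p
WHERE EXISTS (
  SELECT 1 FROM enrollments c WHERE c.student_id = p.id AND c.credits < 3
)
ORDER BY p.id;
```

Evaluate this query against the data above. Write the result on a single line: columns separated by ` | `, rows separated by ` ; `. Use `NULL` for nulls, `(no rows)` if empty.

2 | Philosophy ; 7 | Chemistry ; 9 | Math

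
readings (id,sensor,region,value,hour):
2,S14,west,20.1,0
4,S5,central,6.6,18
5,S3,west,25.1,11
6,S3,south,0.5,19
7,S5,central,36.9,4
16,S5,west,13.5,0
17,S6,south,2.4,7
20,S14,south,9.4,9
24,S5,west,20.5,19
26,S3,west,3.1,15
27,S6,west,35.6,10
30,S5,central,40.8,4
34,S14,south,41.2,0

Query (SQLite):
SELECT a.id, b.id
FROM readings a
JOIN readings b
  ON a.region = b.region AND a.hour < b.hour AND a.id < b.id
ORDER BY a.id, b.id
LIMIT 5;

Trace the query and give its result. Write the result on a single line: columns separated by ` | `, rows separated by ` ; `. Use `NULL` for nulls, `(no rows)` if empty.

2 | 5 ; 2 | 24 ; 2 | 26 ; 2 | 27 ; 5 | 24

Pairs (a,b) with same region, a.hour < b.hour, a.id < b.id.
region groups: central:{4,7,30} south:{6,17,20,34} west:{2,5,16,24,26,27}
Ordered by (a.id, b.id); first 5.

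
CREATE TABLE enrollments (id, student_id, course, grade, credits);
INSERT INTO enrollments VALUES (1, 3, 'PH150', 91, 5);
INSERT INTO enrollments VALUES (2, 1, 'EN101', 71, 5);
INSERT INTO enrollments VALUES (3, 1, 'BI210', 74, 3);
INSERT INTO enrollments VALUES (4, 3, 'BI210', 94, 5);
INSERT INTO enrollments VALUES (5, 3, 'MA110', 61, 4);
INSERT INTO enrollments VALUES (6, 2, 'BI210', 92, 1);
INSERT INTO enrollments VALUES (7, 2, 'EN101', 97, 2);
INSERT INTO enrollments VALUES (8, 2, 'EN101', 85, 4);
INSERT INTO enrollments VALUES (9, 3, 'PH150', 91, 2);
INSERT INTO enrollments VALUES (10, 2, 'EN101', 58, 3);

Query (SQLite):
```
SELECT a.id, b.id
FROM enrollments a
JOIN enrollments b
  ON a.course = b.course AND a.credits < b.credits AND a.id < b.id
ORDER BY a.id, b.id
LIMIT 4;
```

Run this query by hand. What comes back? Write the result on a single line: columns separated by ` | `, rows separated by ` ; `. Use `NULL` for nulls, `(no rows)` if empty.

3 | 4 ; 7 | 8 ; 7 | 10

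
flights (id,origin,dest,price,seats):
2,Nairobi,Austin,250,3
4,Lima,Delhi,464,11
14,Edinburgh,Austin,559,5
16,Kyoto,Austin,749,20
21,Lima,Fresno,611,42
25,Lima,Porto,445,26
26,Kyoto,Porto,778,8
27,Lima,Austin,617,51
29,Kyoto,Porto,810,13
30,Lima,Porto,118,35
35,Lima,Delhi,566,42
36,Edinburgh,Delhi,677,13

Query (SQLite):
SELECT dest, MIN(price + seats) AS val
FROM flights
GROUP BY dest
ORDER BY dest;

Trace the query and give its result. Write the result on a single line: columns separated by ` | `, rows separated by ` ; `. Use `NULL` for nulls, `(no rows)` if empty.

Austin | 253 ; Delhi | 475 ; Fresno | 653 ; Porto | 153

For each row compute price + seats.
Group by dest; take MIN of the expression per group.
  Austin: ids {2, 14, 16, 27} → MIN(price + seats)=253
  Delhi: ids {4, 35, 36} → MIN(price + seats)=475
  Fresno: ids {21} → MIN(price + seats)=653
  Porto: ids {25, 26, 29, 30} → MIN(price + seats)=153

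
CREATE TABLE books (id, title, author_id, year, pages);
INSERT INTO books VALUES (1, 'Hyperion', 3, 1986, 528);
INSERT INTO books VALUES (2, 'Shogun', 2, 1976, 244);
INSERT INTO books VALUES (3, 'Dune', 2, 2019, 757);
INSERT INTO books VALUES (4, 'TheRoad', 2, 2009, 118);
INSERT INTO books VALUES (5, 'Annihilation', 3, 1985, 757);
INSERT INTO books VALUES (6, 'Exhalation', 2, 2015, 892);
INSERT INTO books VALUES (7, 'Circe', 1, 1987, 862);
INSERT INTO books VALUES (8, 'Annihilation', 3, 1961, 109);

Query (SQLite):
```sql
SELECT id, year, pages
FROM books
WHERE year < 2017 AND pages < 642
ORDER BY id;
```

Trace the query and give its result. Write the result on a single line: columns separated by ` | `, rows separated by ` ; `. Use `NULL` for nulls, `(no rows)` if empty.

year < 2017: ids {1, 2, 4, 5, 6, 7, 8}
pages < 642: ids {1, 2, 4, 8}
Combine with AND.

1 | 1986 | 528 ; 2 | 1976 | 244 ; 4 | 2009 | 118 ; 8 | 1961 | 109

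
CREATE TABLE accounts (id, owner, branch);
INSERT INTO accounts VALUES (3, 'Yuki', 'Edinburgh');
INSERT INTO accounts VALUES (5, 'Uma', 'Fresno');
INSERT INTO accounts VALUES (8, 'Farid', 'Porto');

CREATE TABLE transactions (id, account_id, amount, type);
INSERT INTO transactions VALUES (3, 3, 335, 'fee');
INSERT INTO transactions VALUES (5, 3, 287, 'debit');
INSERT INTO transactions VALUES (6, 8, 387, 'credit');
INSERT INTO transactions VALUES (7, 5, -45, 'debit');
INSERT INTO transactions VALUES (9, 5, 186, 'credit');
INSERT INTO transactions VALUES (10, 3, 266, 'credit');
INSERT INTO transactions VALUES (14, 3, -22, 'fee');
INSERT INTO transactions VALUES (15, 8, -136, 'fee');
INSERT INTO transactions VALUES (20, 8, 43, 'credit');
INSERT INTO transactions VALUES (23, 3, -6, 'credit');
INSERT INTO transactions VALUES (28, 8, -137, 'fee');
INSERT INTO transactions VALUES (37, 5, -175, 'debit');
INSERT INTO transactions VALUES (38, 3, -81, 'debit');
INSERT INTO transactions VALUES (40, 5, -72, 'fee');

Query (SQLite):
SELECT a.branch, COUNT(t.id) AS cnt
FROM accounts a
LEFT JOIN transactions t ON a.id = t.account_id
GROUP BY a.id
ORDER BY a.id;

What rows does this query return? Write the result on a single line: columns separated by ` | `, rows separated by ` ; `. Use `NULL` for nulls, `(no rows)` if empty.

LEFT JOIN keeps every accounts row; unmatched ones get NULL for transactions columns.
Group by accounts.id and compute COUNT(t.id). COUNT(col) of an all-NULL group is 0.
  3: ids {3, 5, 10, 14, 23, 38} → COUNT(t.id)=6
  5: ids {7, 9, 37, 40} → COUNT(t.id)=4
  8: ids {6, 15, 20, 28} → COUNT(t.id)=4

Edinburgh | 6 ; Fresno | 4 ; Porto | 4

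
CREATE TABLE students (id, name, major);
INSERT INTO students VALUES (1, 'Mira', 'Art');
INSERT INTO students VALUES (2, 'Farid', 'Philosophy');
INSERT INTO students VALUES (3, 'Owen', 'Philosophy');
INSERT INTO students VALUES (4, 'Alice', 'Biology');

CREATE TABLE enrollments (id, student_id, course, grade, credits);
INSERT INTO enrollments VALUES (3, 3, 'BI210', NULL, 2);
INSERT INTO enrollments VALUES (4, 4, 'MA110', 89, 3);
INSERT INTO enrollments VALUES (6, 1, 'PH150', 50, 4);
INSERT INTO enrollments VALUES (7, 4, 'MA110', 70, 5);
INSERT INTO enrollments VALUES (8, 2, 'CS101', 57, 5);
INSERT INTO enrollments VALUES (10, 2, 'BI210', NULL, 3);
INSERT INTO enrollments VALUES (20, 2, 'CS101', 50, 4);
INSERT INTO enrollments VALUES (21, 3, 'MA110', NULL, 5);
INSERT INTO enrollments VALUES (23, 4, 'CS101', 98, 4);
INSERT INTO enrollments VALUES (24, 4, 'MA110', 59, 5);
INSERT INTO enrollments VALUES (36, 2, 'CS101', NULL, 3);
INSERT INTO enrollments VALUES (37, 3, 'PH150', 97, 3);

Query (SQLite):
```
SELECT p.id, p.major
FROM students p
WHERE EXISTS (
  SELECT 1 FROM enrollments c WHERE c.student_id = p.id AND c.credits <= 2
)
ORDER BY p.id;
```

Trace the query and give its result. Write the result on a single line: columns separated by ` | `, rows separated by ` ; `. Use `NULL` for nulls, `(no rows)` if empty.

For each students row, check whether any enrollments with matching student_id has credits <= 2.
Keep rows where that is true.

3 | Philosophy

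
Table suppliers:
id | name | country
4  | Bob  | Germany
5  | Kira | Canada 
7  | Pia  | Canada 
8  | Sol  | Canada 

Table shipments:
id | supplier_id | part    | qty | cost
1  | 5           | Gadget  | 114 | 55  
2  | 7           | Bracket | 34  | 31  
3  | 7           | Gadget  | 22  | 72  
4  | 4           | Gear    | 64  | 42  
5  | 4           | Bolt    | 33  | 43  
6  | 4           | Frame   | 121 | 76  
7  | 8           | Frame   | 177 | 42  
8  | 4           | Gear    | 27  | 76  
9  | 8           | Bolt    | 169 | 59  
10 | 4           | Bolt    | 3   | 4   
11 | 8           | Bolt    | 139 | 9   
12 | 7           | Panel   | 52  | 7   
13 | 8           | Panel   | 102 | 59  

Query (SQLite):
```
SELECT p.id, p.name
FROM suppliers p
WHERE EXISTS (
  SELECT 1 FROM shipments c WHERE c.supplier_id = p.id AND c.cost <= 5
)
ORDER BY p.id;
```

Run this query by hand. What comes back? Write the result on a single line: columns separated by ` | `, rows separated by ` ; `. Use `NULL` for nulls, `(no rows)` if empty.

For each suppliers row, check whether any shipments with matching supplier_id has cost <= 5.
Keep rows where that is true.

4 | Bob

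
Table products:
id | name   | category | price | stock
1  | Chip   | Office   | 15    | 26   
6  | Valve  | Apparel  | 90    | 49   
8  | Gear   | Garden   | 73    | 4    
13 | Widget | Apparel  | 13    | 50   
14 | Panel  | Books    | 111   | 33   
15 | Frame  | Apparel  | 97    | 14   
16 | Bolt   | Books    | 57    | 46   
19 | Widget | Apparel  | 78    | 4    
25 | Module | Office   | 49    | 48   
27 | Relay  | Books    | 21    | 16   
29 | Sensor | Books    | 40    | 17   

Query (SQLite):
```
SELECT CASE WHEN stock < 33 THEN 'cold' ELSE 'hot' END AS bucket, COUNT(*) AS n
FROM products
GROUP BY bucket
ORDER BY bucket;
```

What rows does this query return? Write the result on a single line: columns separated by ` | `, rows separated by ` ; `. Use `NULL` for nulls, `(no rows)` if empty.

cold | 6 ; hot | 5

Bucket rows by stock < 33 → 'cold' else 'hot'; count each bucket.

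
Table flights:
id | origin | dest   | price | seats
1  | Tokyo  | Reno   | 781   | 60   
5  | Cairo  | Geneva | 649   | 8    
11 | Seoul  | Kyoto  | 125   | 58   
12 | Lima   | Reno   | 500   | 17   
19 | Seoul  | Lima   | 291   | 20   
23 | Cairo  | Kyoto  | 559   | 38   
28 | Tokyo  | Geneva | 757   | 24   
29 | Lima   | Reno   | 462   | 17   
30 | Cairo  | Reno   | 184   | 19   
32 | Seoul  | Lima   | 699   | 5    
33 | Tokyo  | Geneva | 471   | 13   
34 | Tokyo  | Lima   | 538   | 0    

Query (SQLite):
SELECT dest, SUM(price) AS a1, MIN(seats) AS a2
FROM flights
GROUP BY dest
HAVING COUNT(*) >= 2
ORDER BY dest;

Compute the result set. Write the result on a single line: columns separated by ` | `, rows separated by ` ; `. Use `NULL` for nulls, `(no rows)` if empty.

Geneva | 1877 | 8 ; Kyoto | 684 | 38 ; Lima | 1528 | 0 ; Reno | 1927 | 17

Group flights by dest.
Per group compute: SUM(price), MIN(seats).
HAVING: drop groups with fewer than 2 rows.
  Geneva: ids {5, 28, 33} → SUM(price)=1877, MIN(seats)=8
  Kyoto: ids {11, 23} → SUM(price)=684, MIN(seats)=38
  Lima: ids {19, 32, 34} → SUM(price)=1528, MIN(seats)=0
  Reno: ids {1, 12, 29, 30} → SUM(price)=1927, MIN(seats)=17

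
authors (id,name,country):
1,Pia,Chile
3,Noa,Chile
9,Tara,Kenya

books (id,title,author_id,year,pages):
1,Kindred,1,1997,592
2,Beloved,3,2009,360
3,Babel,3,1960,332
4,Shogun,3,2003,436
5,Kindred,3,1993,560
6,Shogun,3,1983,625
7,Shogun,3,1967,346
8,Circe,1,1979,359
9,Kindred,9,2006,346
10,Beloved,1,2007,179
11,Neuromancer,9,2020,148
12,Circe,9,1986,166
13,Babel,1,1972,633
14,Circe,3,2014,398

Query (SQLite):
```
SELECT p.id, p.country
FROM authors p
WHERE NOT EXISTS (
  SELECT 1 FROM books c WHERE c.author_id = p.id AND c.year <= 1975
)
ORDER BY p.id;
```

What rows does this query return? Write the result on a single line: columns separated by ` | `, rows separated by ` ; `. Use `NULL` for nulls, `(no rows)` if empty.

For each authors row, check whether any books with matching author_id has year <= 1975.
Keep rows where that is false.

9 | Kenya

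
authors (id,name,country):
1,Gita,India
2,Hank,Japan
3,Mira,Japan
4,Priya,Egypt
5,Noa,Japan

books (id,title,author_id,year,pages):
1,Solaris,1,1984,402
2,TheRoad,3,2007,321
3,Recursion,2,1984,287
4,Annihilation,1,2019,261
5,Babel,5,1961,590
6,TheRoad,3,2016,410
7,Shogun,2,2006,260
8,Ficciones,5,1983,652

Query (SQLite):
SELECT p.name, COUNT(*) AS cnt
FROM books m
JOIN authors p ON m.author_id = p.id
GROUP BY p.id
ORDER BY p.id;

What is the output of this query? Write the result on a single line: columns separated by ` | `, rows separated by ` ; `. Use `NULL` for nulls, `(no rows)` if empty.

Join each books row to its authors via author_id.
Group joined rows by authors.id; compute COUNT(*) per group.
  1: ids {1, 4} → COUNT(*)=2
  2: ids {3, 7} → COUNT(*)=2
  3: ids {2, 6} → COUNT(*)=2
  5: ids {5, 8} → COUNT(*)=2

Gita | 2 ; Hank | 2 ; Mira | 2 ; Noa | 2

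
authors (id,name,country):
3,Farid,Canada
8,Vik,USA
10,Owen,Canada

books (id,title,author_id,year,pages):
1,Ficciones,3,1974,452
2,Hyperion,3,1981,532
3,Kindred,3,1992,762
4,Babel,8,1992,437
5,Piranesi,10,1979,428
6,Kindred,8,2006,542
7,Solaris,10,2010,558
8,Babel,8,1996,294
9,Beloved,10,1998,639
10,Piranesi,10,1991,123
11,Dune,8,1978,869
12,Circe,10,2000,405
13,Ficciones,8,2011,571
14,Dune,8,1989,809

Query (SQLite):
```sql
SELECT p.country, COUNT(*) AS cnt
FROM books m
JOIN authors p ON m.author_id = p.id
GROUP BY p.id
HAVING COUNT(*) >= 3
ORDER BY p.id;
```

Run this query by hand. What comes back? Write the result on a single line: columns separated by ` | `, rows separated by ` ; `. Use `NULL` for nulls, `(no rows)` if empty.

Join each books row to its authors via author_id.
Group joined rows by authors.id; compute COUNT(*) per group.
HAVING: keep groups with count ≥ 3.
  3: ids {1, 2, 3} → COUNT(*)=3
  8: ids {4, 6, 8, 11, 13, 14} → COUNT(*)=6
  10: ids {5, 7, 9, 10, 12} → COUNT(*)=5

Canada | 3 ; USA | 6 ; Canada | 5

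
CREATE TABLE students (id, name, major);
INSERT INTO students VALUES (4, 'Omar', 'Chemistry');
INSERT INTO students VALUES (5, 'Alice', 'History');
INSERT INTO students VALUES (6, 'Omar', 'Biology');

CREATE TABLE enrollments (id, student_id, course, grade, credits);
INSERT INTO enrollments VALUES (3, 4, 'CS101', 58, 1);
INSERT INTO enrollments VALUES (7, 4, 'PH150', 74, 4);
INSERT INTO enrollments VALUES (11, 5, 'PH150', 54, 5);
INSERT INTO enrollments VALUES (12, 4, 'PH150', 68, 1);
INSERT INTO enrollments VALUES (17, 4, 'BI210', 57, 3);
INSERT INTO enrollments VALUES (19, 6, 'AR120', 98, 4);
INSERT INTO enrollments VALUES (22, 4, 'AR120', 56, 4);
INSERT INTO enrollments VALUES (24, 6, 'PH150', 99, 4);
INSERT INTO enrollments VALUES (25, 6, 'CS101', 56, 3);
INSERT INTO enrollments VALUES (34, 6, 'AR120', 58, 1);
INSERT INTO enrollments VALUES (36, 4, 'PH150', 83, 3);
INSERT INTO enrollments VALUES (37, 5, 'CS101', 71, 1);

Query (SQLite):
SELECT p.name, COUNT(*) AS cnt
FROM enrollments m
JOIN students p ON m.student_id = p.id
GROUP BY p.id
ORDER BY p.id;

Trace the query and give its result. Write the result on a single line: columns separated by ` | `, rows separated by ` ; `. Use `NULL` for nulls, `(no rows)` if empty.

Join each enrollments row to its students via student_id.
Group joined rows by students.id; compute COUNT(*) per group.
  4: ids {3, 7, 12, 17, 22, 36} → COUNT(*)=6
  5: ids {11, 37} → COUNT(*)=2
  6: ids {19, 24, 25, 34} → COUNT(*)=4

Omar | 6 ; Alice | 2 ; Omar | 4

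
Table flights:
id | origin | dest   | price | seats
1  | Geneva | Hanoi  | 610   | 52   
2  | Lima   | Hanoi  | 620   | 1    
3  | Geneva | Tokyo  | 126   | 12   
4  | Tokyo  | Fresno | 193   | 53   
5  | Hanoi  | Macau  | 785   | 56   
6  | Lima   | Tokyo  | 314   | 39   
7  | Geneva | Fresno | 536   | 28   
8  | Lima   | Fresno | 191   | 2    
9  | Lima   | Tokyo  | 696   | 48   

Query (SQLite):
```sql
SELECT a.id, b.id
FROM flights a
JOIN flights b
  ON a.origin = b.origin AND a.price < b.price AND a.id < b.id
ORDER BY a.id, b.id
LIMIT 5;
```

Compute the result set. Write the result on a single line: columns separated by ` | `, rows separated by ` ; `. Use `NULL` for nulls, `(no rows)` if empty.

2 | 9 ; 3 | 7 ; 6 | 9 ; 8 | 9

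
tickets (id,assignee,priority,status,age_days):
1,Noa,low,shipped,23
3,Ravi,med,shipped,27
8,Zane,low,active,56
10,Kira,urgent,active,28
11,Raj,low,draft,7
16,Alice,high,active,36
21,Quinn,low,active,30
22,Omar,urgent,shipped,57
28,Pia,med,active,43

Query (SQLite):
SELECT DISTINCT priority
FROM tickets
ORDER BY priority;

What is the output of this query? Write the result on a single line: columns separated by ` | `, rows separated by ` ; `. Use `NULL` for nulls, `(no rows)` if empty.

high ; low ; med ; urgent

Collect distinct priority values from tickets.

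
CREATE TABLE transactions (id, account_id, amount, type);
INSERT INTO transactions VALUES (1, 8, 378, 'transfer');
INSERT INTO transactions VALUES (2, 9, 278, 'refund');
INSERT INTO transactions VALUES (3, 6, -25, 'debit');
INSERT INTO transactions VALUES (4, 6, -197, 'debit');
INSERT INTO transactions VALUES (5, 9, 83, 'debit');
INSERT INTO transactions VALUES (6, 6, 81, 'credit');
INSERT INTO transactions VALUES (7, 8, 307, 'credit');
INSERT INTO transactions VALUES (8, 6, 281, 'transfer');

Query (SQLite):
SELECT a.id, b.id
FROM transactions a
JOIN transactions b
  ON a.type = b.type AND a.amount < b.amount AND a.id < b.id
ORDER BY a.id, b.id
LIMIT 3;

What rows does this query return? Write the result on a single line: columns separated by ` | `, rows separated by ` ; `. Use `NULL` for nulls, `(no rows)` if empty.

3 | 5 ; 4 | 5 ; 6 | 7

Pairs (a,b) with same type, a.amount < b.amount, a.id < b.id.
type groups: credit:{6,7} debit:{3,4,5} refund:{2} transfer:{1,8}
Ordered by (a.id, b.id); first 3.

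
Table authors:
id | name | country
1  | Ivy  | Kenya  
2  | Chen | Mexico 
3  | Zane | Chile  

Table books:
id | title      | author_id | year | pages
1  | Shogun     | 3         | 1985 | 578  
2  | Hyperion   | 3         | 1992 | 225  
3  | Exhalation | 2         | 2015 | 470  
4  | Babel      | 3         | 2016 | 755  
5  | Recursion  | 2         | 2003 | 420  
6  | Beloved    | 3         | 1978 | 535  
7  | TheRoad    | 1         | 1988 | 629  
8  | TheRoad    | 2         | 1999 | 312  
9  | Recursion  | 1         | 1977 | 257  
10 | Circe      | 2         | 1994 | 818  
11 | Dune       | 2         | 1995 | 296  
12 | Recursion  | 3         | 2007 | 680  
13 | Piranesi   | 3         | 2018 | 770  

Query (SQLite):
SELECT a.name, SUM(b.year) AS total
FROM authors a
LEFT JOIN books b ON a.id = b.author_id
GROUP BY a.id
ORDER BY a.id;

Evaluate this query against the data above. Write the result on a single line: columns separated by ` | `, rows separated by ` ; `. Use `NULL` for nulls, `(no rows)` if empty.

Ivy | 3965 ; Chen | 10006 ; Zane | 11996

LEFT JOIN keeps every authors row; unmatched ones get NULL for books columns.
Group by authors.id and compute SUM(b.year). SUM over an all-NULL group is NULL.
  1: ids {7, 9} → SUM(b.year)=3965
  2: ids {3, 5, 8, 10, 11} → SUM(b.year)=10006
  3: ids {1, 2, 4, 6, 12, 13} → SUM(b.year)=11996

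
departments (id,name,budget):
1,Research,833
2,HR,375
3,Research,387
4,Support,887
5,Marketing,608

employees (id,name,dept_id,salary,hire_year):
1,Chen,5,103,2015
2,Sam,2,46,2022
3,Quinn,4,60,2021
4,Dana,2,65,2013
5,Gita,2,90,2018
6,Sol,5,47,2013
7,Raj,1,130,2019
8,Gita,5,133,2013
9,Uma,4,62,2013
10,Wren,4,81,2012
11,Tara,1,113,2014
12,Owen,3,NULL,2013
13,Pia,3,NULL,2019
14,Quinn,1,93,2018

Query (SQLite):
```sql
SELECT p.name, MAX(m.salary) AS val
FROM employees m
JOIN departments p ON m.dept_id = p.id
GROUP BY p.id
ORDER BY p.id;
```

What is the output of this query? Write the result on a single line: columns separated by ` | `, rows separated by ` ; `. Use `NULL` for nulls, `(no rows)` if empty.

Join each employees row to its departments via dept_id.
Group joined rows by departments.id; compute MAX(m.salary) per group.
  1: ids {7, 11, 14} → MAX(m.salary)=130
  2: ids {2, 4, 5} → MAX(m.salary)=90
  3: ids {12, 13} → MAX(m.salary)=NULL
  4: ids {3, 9, 10} → MAX(m.salary)=81
  5: ids {1, 6, 8} → MAX(m.salary)=133

Research | 130 ; HR | 90 ; Research | NULL ; Support | 81 ; Marketing | 133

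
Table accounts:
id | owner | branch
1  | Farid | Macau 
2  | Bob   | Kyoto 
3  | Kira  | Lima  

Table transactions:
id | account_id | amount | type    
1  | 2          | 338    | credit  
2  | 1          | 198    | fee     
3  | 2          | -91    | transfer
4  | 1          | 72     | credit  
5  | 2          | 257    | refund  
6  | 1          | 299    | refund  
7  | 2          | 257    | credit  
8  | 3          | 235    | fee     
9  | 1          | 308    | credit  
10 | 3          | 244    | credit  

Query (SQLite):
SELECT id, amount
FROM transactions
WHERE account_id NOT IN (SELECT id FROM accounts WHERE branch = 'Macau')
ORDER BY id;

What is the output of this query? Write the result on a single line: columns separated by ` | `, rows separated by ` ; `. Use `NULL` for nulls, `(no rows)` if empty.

Inner query: accounts.id where branch = 'Macau'.
Outer: keep transactions rows whose account_id is not in that set.
Inner query → {1}

1 | 338 ; 3 | -91 ; 5 | 257 ; 7 | 257 ; 8 | 235 ; 10 | 244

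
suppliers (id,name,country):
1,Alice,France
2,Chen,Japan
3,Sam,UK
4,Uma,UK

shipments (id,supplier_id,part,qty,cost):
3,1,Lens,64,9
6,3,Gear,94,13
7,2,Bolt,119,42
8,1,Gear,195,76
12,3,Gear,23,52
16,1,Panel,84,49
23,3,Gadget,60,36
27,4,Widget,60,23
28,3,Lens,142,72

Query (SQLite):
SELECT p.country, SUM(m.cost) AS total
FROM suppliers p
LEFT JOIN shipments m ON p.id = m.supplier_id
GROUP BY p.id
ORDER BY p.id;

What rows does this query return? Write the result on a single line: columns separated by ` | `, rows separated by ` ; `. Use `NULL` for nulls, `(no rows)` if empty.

France | 134 ; Japan | 42 ; UK | 173 ; UK | 23

LEFT JOIN keeps every suppliers row; unmatched ones get NULL for shipments columns.
Group by suppliers.id and compute SUM(m.cost). SUM over an all-NULL group is NULL.
  1: ids {3, 8, 16} → SUM(m.cost)=134
  2: ids {7} → SUM(m.cost)=42
  3: ids {6, 12, 23, 28} → SUM(m.cost)=173
  4: ids {27} → SUM(m.cost)=23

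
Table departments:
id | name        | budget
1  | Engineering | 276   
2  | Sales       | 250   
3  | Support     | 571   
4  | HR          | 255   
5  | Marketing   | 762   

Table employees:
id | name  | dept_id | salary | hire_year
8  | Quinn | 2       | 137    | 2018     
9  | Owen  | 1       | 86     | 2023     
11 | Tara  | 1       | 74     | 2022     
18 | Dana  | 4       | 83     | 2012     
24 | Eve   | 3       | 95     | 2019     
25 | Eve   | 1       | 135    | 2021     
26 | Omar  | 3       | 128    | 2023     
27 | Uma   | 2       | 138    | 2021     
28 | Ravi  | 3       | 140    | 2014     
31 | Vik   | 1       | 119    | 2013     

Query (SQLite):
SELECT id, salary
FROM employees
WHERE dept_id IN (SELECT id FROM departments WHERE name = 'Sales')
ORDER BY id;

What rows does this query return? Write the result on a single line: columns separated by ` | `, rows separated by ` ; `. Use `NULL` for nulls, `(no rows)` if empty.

Inner query: departments.id where name = 'Sales'.
Outer: keep employees rows whose dept_id is in that set.
Inner query → {2}

8 | 137 ; 27 | 138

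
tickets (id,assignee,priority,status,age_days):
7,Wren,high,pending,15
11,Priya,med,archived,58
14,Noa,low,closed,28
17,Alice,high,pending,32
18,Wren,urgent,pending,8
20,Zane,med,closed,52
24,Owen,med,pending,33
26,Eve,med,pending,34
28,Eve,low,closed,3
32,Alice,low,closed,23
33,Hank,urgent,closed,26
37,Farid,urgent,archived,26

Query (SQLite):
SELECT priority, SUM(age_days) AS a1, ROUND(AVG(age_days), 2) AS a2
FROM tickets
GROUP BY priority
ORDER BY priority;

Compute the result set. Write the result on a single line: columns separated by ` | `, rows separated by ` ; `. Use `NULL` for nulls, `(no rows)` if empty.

high | 47 | 23.5 ; low | 54 | 18 ; med | 177 | 44.25 ; urgent | 60 | 20

Group tickets by priority.
Per group compute: SUM(age_days), ROUND(AVG(age_days), 2).
  high: ids {7, 17} → SUM(age_days)=47, ROUND(AVG(age_days), 2)=23.5
  low: ids {14, 28, 32} → SUM(age_days)=54, ROUND(AVG(age_days), 2)=18
  med: ids {11, 20, 24, 26} → SUM(age_days)=177, ROUND(AVG(age_days), 2)=44.25
  urgent: ids {18, 33, 37} → SUM(age_days)=60, ROUND(AVG(age_days), 2)=20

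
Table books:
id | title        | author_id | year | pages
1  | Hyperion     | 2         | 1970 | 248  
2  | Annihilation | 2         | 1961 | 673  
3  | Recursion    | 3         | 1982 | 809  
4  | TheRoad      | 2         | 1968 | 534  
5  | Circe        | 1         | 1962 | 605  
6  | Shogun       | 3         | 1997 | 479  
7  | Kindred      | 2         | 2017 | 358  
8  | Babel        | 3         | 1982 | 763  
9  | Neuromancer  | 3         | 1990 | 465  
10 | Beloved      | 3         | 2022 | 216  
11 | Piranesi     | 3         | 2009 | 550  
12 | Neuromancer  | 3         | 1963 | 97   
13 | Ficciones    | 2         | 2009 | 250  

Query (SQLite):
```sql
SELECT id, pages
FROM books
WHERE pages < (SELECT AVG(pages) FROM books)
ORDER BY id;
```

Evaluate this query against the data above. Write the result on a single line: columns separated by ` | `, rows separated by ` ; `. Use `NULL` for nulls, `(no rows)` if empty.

Scalar subquery: AVG(pages) over all books rows = 465.153846 (≈; comparison uses full precision).
Keep rows where pages < that value.

1 | 248 ; 7 | 358 ; 9 | 465 ; 10 | 216 ; 12 | 97 ; 13 | 250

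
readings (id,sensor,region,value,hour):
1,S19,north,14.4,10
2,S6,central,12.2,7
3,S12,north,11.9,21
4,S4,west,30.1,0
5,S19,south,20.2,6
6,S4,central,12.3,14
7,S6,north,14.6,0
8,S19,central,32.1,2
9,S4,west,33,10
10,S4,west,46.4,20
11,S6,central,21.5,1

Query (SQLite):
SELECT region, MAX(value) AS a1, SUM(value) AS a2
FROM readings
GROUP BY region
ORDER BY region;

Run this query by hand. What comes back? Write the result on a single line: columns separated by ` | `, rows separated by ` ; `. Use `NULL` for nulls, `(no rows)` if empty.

Group readings by region.
Per group compute: MAX(value), SUM(value).
  central: ids {2, 6, 8, 11} → MAX(value)=32.1, SUM(value)=78.1
  north: ids {1, 3, 7} → MAX(value)=14.6, SUM(value)=40.9
  south: ids {5} → MAX(value)=20.2, SUM(value)=20.2
  west: ids {4, 9, 10} → MAX(value)=46.4, SUM(value)=109.5

central | 32.1 | 78.1 ; north | 14.6 | 40.9 ; south | 20.2 | 20.2 ; west | 46.4 | 109.5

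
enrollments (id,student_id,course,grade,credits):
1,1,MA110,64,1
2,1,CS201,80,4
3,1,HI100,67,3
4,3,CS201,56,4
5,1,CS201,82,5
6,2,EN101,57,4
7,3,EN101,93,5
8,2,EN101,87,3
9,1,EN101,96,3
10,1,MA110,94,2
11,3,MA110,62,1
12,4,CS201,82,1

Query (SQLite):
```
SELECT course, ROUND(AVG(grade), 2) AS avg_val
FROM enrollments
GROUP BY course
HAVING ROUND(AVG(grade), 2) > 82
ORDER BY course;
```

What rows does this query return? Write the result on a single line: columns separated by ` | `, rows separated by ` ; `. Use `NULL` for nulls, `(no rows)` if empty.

Partition enrollments by course; compute ROUND(AVG(grade), 2) within each group.
HAVING: keep groups where ROUND(AVG(grade), 2) > 82.
  CS201: ids {2, 4, 5, 12} → ROUND(AVG(grade), 2)=75
  EN101: ids {6, 7, 8, 9} → ROUND(AVG(grade), 2)=83.25
  HI100: ids {3} → ROUND(AVG(grade), 2)=67
  MA110: ids {1, 10, 11} → ROUND(AVG(grade), 2)=73.33

EN101 | 83.25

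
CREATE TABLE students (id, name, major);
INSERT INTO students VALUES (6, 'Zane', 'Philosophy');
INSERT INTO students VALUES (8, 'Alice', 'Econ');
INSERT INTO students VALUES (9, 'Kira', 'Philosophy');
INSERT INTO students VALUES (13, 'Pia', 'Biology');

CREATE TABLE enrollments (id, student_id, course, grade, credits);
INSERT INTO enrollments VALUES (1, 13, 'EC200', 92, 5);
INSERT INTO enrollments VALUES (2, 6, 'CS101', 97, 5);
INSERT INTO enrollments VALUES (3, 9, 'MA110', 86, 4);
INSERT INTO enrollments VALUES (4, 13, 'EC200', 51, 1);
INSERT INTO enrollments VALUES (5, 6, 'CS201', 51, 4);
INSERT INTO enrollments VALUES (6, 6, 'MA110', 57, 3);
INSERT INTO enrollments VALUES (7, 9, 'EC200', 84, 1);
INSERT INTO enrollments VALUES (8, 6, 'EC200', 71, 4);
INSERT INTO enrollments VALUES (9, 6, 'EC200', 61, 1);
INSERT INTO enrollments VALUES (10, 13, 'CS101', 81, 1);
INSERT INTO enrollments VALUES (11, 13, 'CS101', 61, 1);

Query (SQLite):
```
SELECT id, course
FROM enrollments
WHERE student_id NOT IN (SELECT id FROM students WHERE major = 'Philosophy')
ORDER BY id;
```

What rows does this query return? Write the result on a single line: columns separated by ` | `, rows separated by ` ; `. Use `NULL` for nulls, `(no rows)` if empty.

1 | EC200 ; 4 | EC200 ; 10 | CS101 ; 11 | CS101

Inner query: students.id where major = 'Philosophy'.
Outer: keep enrollments rows whose student_id is not in that set.
Inner query → {6, 9}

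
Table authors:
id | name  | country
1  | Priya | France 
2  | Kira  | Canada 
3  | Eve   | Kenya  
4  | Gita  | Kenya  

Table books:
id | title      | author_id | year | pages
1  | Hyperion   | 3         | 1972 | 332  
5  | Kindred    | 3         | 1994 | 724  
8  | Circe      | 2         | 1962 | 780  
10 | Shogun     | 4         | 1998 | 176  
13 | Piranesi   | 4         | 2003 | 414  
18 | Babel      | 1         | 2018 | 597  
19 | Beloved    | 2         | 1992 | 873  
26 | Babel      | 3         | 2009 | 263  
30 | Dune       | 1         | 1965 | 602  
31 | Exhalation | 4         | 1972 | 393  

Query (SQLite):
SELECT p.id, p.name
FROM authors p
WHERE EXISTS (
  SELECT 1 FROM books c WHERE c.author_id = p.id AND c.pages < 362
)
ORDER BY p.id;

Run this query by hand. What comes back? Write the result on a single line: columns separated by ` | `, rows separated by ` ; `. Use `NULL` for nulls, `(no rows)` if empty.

3 | Eve ; 4 | Gita

For each authors row, check whether any books with matching author_id has pages < 362.
Keep rows where that is true.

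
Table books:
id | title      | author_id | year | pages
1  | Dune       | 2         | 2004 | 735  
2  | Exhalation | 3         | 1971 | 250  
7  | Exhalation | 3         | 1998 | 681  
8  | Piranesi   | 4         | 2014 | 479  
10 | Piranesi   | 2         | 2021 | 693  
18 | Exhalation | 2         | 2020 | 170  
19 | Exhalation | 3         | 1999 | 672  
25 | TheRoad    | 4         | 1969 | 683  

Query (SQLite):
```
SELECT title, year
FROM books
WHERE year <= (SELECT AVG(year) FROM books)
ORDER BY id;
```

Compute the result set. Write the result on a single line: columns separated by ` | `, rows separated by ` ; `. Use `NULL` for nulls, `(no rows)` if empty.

Scalar subquery: AVG(year) over all books rows = 1999.5.
Keep rows where year <= that value.

Exhalation | 1971 ; Exhalation | 1998 ; Exhalation | 1999 ; TheRoad | 1969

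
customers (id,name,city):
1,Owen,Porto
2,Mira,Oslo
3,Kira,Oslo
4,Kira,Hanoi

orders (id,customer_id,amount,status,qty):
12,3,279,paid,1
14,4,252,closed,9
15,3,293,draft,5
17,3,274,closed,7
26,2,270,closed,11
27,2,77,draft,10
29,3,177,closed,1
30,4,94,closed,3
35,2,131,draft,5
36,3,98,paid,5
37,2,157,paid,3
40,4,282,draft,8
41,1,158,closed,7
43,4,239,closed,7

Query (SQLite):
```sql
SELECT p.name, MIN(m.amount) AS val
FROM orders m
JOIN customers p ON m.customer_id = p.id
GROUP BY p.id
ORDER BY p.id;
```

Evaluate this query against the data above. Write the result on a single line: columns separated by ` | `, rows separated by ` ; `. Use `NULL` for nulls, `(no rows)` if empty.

Owen | 158 ; Mira | 77 ; Kira | 98 ; Kira | 94

Join each orders row to its customers via customer_id.
Group joined rows by customers.id; compute MIN(m.amount) per group.
  1: ids {41} → MIN(m.amount)=158
  2: ids {26, 27, 35, 37} → MIN(m.amount)=77
  3: ids {12, 15, 17, 29, 36} → MIN(m.amount)=98
  4: ids {14, 30, 40, 43} → MIN(m.amount)=94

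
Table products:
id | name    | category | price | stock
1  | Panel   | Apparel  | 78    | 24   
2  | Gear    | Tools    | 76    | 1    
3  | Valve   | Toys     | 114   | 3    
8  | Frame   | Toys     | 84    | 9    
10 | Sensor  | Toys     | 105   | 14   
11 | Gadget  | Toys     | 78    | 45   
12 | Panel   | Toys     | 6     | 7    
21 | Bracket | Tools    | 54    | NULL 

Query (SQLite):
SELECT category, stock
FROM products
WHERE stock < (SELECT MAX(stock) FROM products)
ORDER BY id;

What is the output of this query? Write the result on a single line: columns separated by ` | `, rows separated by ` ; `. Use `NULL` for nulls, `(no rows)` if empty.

Scalar subquery: MAX(stock) over all products rows = 45.
Keep rows where stock < that value.

Apparel | 24 ; Tools | 1 ; Toys | 3 ; Toys | 9 ; Toys | 14 ; Toys | 7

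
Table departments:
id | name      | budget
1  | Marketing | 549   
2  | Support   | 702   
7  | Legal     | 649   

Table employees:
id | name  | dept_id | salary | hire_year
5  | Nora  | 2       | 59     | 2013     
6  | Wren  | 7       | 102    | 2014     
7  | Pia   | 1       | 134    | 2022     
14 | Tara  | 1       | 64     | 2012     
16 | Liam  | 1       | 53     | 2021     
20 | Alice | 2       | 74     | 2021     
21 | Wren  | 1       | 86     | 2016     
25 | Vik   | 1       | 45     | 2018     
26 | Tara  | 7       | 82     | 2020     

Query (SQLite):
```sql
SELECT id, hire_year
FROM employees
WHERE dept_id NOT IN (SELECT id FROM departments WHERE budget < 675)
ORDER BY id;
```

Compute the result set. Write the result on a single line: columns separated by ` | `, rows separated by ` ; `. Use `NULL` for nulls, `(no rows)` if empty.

Inner query: departments.id where budget < 675.
Outer: keep employees rows whose dept_id is not in that set.
Inner query → {1, 7}

5 | 2013 ; 20 | 2021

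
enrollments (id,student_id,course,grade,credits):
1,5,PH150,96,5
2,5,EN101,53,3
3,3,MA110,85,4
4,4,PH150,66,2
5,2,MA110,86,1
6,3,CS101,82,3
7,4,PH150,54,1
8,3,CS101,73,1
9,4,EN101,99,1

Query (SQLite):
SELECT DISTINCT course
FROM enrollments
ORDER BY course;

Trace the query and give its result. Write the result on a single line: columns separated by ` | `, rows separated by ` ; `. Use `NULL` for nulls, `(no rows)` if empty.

CS101 ; EN101 ; MA110 ; PH150

Collect distinct course values from enrollments.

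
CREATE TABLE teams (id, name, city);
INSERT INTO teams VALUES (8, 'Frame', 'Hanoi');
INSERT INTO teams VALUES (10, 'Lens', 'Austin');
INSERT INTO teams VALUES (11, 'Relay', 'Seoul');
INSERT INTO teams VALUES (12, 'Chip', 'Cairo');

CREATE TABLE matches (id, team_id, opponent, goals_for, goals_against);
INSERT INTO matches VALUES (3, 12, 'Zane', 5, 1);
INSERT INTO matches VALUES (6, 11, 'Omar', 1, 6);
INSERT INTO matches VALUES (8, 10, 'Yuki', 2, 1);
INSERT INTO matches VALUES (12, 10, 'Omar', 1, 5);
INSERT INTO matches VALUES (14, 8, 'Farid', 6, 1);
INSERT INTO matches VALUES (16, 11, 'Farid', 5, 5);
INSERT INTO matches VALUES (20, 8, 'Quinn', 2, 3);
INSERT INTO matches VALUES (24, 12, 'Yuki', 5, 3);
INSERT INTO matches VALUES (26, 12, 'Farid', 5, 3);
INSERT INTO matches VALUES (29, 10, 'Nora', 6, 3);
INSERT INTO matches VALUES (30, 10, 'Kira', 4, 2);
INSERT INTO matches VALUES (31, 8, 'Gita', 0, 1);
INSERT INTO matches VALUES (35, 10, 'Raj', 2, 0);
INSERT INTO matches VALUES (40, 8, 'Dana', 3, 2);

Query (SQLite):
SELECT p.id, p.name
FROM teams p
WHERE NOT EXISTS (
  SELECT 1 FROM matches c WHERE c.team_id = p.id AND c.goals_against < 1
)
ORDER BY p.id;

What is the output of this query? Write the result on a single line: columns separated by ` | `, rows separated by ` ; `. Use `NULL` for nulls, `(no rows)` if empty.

For each teams row, check whether any matches with matching team_id has goals_against < 1.
Keep rows where that is false.

8 | Frame ; 11 | Relay ; 12 | Chip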